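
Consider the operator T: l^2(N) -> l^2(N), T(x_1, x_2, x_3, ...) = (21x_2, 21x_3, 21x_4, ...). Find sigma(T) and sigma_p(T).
sigma(T) = closed disk {z in C : |z| ≤ 21}; sigma_p(T) = open disk {z in C : |z| < 21}

Note T = 21·V where V is the unit left shift (V x)_k = x_{k+1}; so sigma(T) = 21·sigma(V) and ||T|| = 21||V||. ||T x||^2 = 441sum_{k≥2} |x_k|^2 ≤ 441||x||^2, with equality on {x : x_1 = 0}, so ||T|| = 21. For any lambda with |lambda| < 21, set r = lambda/21 (|r| < 1); the vector x = (1, r, r^2, ...) is in l^2 and satisfies T x = 21(r, r^2, ...) = lambda x, so lambda is an eigenvalue. On the boundary |lambda| = 21 the geometric series diverges, so no l^2 eigenvector exists, but these lambda lie in the approximate point spectrum. Hence sigma(T) is the closed disk of radius 21 and sigma_p(T) is the open disk.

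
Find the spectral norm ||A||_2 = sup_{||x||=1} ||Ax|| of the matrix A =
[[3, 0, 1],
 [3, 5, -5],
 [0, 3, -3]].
||A||_2 ≈ 8.6548 (= sqrt(largest eigenvalue of A^T A))

||A||_2 = sigma_max(A) = sqrt(lambda_max(A^T A)). Form the symmetric matrix M = A^T A =
[[18, 15, -12],
 [15, 34, -34],
 [-12, -34, 35]].
Its characteristic polynomial (trace, sum of principal 2x2 minors, determinant of M give the coefficients) is
  p(λ) = det(λ I - M) = λ^3 - 87λ^2 + 907λ - 81.
No integer candidate from the rational root theorem (±divisors of 81) is a root, so the roots are irrational. The cubic discriminant is Δ = 3143576912 > 0, so there are three distinct real roots. p(0) = -81 and p(1) = 740 have opposite signs, so a root lies in (0, 1); Newton's method refines it to λ ≈ 0.0901. p(12) = 3 and p(13) = -796 have opposite signs, so a root lies in (12, 13); Newton's method refines it to λ ≈ 12.004. p(74) = -4151 and p(75) = 444 have opposite signs, so a root lies in (74, 75); Newton's method refines it to λ ≈ 74.9059. Check (Vieta): the three roots sum to 87, matching tr M = 87.
So the eigenvalues of A^T A are ≈ 0.0901, 12.004, 74.9059 (all ≥ 0, as they must be for A^T A). The largest is λ_max ≈ 74.9059, hence ||A||_2 = sqrt(λ_max) ≈ 8.6548.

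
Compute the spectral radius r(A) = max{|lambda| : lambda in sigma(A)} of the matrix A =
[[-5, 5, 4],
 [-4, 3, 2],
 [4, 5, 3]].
r(A) ≈ 5.2852

The eigenvalues of A are the roots of its characteristic polynomial. With M = A (coefficients from the trace, the sum of principal 2x2 minors, and det A):
  p(λ) = det(λ I - M) = λ^3 - λ^2 - 27λ + 23.
No integer candidate from the rational root theorem (±divisors of 23) is a root, so the roots are irrational. The cubic discriminant is Δ = 76448 > 0, so there are three distinct real roots. p(-6) = -67 and p(-5) = 8 have opposite signs, so a root lies in (-6, -5); Newton's method refines it to λ ≈ -5.133. p(0) = 23 and p(1) = -4 have opposite signs, so a root lies in (0, 1); Newton's method refines it to λ ≈ 0.8478. p(5) = -12 and p(6) = 41 have opposite signs, so a root lies in (5, 6); Newton's method refines it to λ ≈ 5.2852. Check (Vieta): the three roots sum to 1, matching tr M = 1.
Thus the eigenvalues (to 4 decimals) are -5.133 (modulus 5.133); 0.8478 (modulus 0.8478); 5.2852 (modulus 5.2852). The spectral radius is the largest modulus: r(A) ≈ 5.2852. (Cross-check: r(A) ≤ ||A||_2 ≈ 10.0039; equality holds whenever A is normal, though it can also hold for some non-normal A.)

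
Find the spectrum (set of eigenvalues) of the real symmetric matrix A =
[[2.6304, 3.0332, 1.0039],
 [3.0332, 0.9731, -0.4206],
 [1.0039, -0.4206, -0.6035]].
sigma(A) ≈ {-2, 0, 5}

A is real symmetric, so its spectrum consists of real eigenvalues. Expanding the characteristic polynomial of the displayed matrix gives
  det(λ I - A) = p(λ) = λ^3 + (-3)λ^2 + (-10)λ + (0).
Solving p(λ) = 0 yields eigenvalues ≈ -2, 0, 5. (A is shown rounded to 4 decimals, so these recover the underlying integer eigenvalues to within that precision.)
Verification: the trace of A = 3 equals the sum of eigenvalues 3, and det(A) ≈ 0.0001 matches the eigenvalue product 0.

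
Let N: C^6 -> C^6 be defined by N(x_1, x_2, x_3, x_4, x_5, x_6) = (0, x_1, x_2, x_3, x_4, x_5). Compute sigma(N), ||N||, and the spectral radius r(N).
sigma(N) = {0}; ||N|| = 1; r(N) = 0. (N is nilpotent with N^6 = 0.)

On C^6, N is a strictly lower-triangular matrix with 1 on the subdiagonal and zeros elsewhere, so its characteristic polynomial is lambda^6 and every eigenvalue is 0: sigma(N) = {0}. For the operator norm, N e_i = e_{i+1} for i = 1, ..., 5 and N e_6 = 0, so the singular values of N are 1 (with multiplicity 5) and 0; hence ||N|| = 1. The spectral radius r(N) = max|lambda| = 0. Note ||N|| > r(N) — characteristic of non-normal nilpotent operators. Indeed N^6 = 0.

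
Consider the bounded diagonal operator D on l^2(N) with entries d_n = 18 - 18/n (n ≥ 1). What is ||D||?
||D|| = 18

For a diagonal operator on l^2 with entries d_n, ||D|| = sup_n |d_n|. Here d_1 = 0, d_2 = 9, ..., and d_n = 18 - 18/n increases monotonically toward 18. All terms lie in [0, 18), so |d_n| = d_n and the supremum is the limit 18, which is not attained by any individual d_n. Hence ||D|| = 18.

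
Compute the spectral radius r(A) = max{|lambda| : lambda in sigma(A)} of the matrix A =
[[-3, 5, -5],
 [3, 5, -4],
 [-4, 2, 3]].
r(A) ≈ 6.7276

The eigenvalues of A are the roots of its characteristic polynomial. With M = A (coefficients from the trace, the sum of principal 2x2 minors, and det A):
  p(λ) = det(λ I - M) = λ^3 - 5λ^2 - 36λ + 164.
No integer candidate from the rational root theorem (±divisors of 164) is a root, so the roots are irrational. The cubic discriminant is Δ = 106192 > 0, so there are three distinct real roots. p(-6) = -16 and p(-5) = 94 have opposite signs, so a root lies in (-6, -5); Newton's method refines it to λ ≈ -5.8761. p(4) = 4 and p(5) = -16 have opposite signs, so a root lies in (4, 5); Newton's method refines it to λ ≈ 4.1485. p(6) = -16 and p(7) = 10 have opposite signs, so a root lies in (6, 7); Newton's method refines it to λ ≈ 6.7276. Check (Vieta): the three roots sum to 5, matching tr M = 5.
Thus the eigenvalues (to 4 decimals) are -5.8761 (modulus 5.8761); 4.1485 (modulus 4.1485); 6.7276 (modulus 6.7276). The spectral radius is the largest modulus: r(A) ≈ 6.7276. (Cross-check: r(A) ≤ ||A||_2 ≈ 9.5422; equality holds whenever A is normal, though it can also hold for some non-normal A.)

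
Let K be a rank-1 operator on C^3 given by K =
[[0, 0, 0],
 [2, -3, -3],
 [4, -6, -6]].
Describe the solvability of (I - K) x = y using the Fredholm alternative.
(I - K) is invertible (det(I - K) = 10 ≠ 0), so for every y in C^3 the equation (I - K) x = y has a unique solution.

K has rank 1, so it is an outer product K = u v^T: every row of K is a multiple of one row vector. Reading off the entries, u = (0, 1, 2) and v = (2, -3, -3) (row i of K equals u_i·v^T). A rank-one matrix u v^T satisfies K u = u (v·u) and kills the (2)-dimensional subspace v^⊥, so its characteristic polynomial is lambda^2 (lambda - v·u) with v·u = tr K = -9. Hence the eigenvalues of I - K are 1 (multiplicity 2) and 1 - (-9) = 10, so det(I - K) = 10. (Direct check: I - K =
[[1, 0, 0],
 [-2, 4, 3],
 [-4, 6, 7]]
has determinant 10.) The finite-dimensional Fredholm alternative says: either (I - K) is invertible, or ker(I - K) ≠ {0} and then range(I - K) = ker((I - K)^*)^⊥, with dim ker(I - K) = dim ker((I - K)^*). Since det(I - K) ≠ 0, 1 is not an eigenvalue of K and ker(I - K) = {0}, so we are in the first case: for every y there is a unique x = (I - K)^(-1) y. Explicitly, by the Sherman–Morrison formula, (I - u v^T)^(-1) = I + u v^T/(1 - v·u), i.e. (I - K)^(-1) = I + K/(10).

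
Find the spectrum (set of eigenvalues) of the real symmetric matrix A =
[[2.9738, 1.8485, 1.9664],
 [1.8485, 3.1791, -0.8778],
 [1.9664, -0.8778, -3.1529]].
sigma(A) ≈ {-4, 2, 5}

A is real symmetric, so its spectrum consists of real eigenvalues. Expanding the characteristic polynomial of the displayed matrix gives
  det(λ I - A) = p(λ) = λ^3 + (-3)λ^2 + (-18)λ + (40).
Solving p(λ) = 0 yields eigenvalues ≈ -4, 2, 5. (A is shown rounded to 4 decimals, so these recover the underlying integer eigenvalues to within that precision.)
Verification: the trace of A = 3 equals the sum of eigenvalues 3, and det(A) ≈ -39.9998 matches the eigenvalue product -40.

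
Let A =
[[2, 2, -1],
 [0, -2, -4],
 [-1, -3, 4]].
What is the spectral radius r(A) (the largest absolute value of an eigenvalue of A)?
r(A) = 6

The eigenvalues of A are the roots of its characteristic polynomial. With M = A (coefficients from the trace, the sum of principal 2x2 minors, and det A):
  p(λ) = det(λ I - M) = λ^3 - 4λ^2 - 17λ + 30.
By the rational root theorem any rational root is an integer divisor of 30. Testing λ = 6: p(6) = 216 - 144 - 102 + 30 = 0, so λ = 6 is a root. Dividing out (λ - 6) leaves p(λ) = (λ - 6)(λ^2 + 2λ - 5). For λ^2 + 2λ - 5 the discriminant is 24. It is nonnegative but not a perfect square, so the roots are real and irrational: λ = (-2 ± sqrt(24))/2 ≈ 1.4495, -3.4495.
Thus the eigenvalues (to 4 decimals) are 1.4495 (modulus 1.4495); -3.4495 (modulus 3.4495); 6 (modulus 6). The spectral radius is the largest modulus: r(A) = 6. (Cross-check: r(A) ≤ ||A||_2 ≈ 6.0841; equality holds whenever A is normal, though it can also hold for some non-normal A.)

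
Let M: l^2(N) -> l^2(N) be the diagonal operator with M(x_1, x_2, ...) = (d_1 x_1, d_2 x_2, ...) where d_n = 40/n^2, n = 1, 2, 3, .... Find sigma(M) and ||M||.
sigma(M) = {40/n^2 : n ≥ 1} ∪ {0}; ||M|| = 40

A bounded diagonal operator on l^2 with diagonal entries d_n has spectrum equal to the closure of {d_n : n ≥ 1}: every d_n is an eigenvalue (with eigenvector e_n), so {d_n} ⊂ sigma(M); the spectrum is closed, so its closure is too; and for lambda not in the closure, (M - lambda I) has bounded inverse (the diagonal entries 1/(d_n - lambda) are bounded). For our sequence d_n = 40/n^2, n = 1, 2, 3, ...:
  - {d_n} = {40/n^2 : n ≥ 1}; the only limit point is 0
  - closure = {40/n^2 : n ≥ 1} ∪ {0}
For the norm: a diagonal operator has ||M|| = sup_n |d_n|. Here d_n = 40/n^2 is positive and decreasing, so sup_n |d_n| = d_1 = 40. So ||M|| = 40.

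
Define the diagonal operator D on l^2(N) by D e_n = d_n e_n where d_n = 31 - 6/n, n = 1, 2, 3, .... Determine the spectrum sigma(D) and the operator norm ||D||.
sigma(D) = {31 - 6/n : n ≥ 1} ∪ {31}; ||D|| = 31

A bounded diagonal operator on l^2 with diagonal entries d_n has spectrum equal to the closure of {d_n : n ≥ 1}: every d_n is an eigenvalue (with eigenvector e_n), so {d_n} ⊂ sigma(D); the spectrum is closed, so its closure is too; and for lambda not in the closure, (D - lambda I) has bounded inverse (the diagonal entries 1/(d_n - lambda) are bounded). For our sequence d_n = 31 - 6/n, n = 1, 2, 3, ...:
  - {d_n} = {31 - 6/n : n ≥ 1}; the only limit point is 31
  - closure = {31 - 6/n : n ≥ 1} ∪ {31}
For the norm: a diagonal operator has ||D|| = sup_n |d_n|. Here d_n = 31 - 6/n increases monotonically from d_1 = 25 toward 31, with all terms in [25, 31); so sup_n |d_n| = 31 (the supremum is the limit, not attained). So ||D|| = 31.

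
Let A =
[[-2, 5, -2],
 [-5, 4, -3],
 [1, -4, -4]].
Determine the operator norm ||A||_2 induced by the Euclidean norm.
||A||_2 ≈ 9.1346 (= sqrt(largest eigenvalue of A^T A))

||A||_2 = sigma_max(A) = sqrt(lambda_max(A^T A)). Form the symmetric matrix M = A^T A =
[[30, -34, 15],
 [-34, 57, -6],
 [15, -6, 29]].
Its characteristic polynomial (trace, sum of principal 2x2 minors, determinant of M give the coefficients) is
  p(λ) = det(λ I - M) = λ^3 - 116λ^2 + 2816λ - 8281.
No integer candidate from the rational root theorem (±divisors of 8281) is a root, so the roots are irrational. The cubic discriminant is Δ = 12518291349 > 0, so there are three distinct real roots. p(3) = -850 and p(4) = 1191 have opposite signs, so a root lies in (3, 4); Newton's method refines it to λ ≈ 3.404. p(29) = 216 and p(30) = -1201 have opposite signs, so a root lies in (29, 30); Newton's method refines it to λ ≈ 29.155. p(83) = -1890 and p(84) = 2471 have opposite signs, so a root lies in (83, 84); Newton's method refines it to λ ≈ 83.441. Check (Vieta): the three roots sum to 116, matching tr M = 116.
So the eigenvalues of A^T A are ≈ 3.404, 29.155, 83.441 (all ≥ 0, as they must be for A^T A). The largest is λ_max ≈ 83.441, hence ||A||_2 = sqrt(λ_max) ≈ 9.1346.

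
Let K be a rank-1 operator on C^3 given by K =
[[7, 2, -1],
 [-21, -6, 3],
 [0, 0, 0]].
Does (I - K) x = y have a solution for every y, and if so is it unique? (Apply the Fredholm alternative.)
(I - K) is singular (det(I - K) = 0, i.e. 1 ∈ sigma(K)). (I - K) x = y is solvable iff y ⊥ ker((I - K)^*) = span{(7, 2, -1)}, i.e. iff 7y_1 + 2y_2 - y_3 = 0. When solvable, the solutions are x = y + c·(1, -3, 0), c arbitrary (ker(I - K) = span{(1, -3, 0)}, dimension 1).

K has rank 1, so it is an outer product K = u v^T: every row of K is a multiple of one row vector. Reading off the entries, u = (1, -3, 0) and v = (7, 2, -1) (row i of K equals u_i·v^T). A rank-one matrix u v^T satisfies K u = u (v·u) and kills the (2)-dimensional subspace v^⊥, so its characteristic polynomial is lambda^2 (lambda - v·u) with v·u = tr K = 1. Hence the eigenvalues of I - K are 1 (multiplicity 2) and 1 - (1) = 0, so det(I - K) = 0. (Direct check: I - K =
[[-6, -2, 1],
 [21, 7, -3],
 [0, 0, 1]]
has determinant 0.) So 1 is an eigenvalue of K and (I - K) is not invertible. The finite-dimensional Fredholm alternative says: either (I - K) is invertible, or ker(I - K) ≠ {0} and then range(I - K) = ker((I - K)^*)^⊥, with dim ker(I - K) = dim ker((I - K)^*). We are in the second case, so we need both kernels. Kernel of I - K: (I - K) u = u - u (v·u) = u - u = 0, so ker(I - K) = span{u} = span{(1, -3, 0)} (it is exactly 1-dimensional because rank(I - K) = 2). Kernel of the adjoint: K is real, so (I - K)^* = I - K^T = I - v u^T, and (I - v u^T) v = v - v (u·v) = 0; hence ker((I - K)^*) = span{v} = span{(7, 2, -1)}. Therefore (I - K) x = y is solvable iff <y, v> = 0, i.e. iff 7y_1 + 2y_2 - y_3 = 0. When this holds, K y = u (v·y) = 0, so (I - K) y = y and x = y is a particular solution; the full solution set is the line x = y + c·u = y + c·(1, -3, 0), c ∈ C.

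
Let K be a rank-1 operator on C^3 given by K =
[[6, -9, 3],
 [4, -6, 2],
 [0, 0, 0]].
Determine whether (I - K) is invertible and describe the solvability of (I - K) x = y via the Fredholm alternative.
(I - K) is invertible (det(I - K) = 1 ≠ 0), so for every y in C^3 the equation (I - K) x = y has a unique solution.

K has rank 1, so it is an outer product K = u v^T: every row of K is a multiple of one row vector. Reading off the entries, u = (-3, -2, 0) and v = (-2, 3, -1) (row i of K equals u_i·v^T). A rank-one matrix u v^T satisfies K u = u (v·u) and kills the (2)-dimensional subspace v^⊥, so its characteristic polynomial is lambda^2 (lambda - v·u) with v·u = tr K = 0. Hence the eigenvalues of I - K are 1 (multiplicity 2) and 1 - (0) = 1, so det(I - K) = 1. (Direct check: I - K =
[[-5, 9, -3],
 [-4, 7, -2],
 [0, 0, 1]]
has determinant 1.) The finite-dimensional Fredholm alternative says: either (I - K) is invertible, or ker(I - K) ≠ {0} and then range(I - K) = ker((I - K)^*)^⊥, with dim ker(I - K) = dim ker((I - K)^*). Since det(I - K) ≠ 0, 1 is not an eigenvalue of K and ker(I - K) = {0}, so we are in the first case: for every y there is a unique x = (I - K)^(-1) y. Explicitly, by the Sherman–Morrison formula, (I - u v^T)^(-1) = I + u v^T/(1 - v·u), i.e. (I - K)^(-1) = I + K.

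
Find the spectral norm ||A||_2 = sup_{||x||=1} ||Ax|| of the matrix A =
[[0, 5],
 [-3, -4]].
||A||_2 = sqrt(45) ≈ 6.7082 (= sqrt(largest eigenvalue of A^T A))

||A||_2 = sigma_max(A) = sqrt(lambda_max(A^T A)). Form the symmetric matrix M = A^T A =
[[9, 12],
 [12, 41]].
Its characteristic polynomial (trace, determinant of M give the coefficients) is
  p(λ) = det(λ I - M) = λ^2 - 50λ + 225.
For λ^2 - 50λ + 225 the discriminant is 1600. It is a perfect square (40^2), so the roots are rational: λ = (50 ± 40)/2 = 45, 5.
So the eigenvalues of A^T A are ≈ 5, 45 (all ≥ 0, as they must be for A^T A). The largest is λ_max = 45, hence ||A||_2 = sqrt(λ_max) = sqrt(45) ≈ 6.7082.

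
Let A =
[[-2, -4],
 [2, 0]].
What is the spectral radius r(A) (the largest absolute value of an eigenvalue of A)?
r(A) = sqrt(8) ≈ 2.8284

The eigenvalues of A are the roots of its characteristic polynomial. With M = A (coefficients from the trace and determinant):
  p(λ) = det(λ I - M) = λ^2 + 2λ + 8.
For λ^2 + 2λ + 8 the discriminant is -28. It is negative, so the roots are the complex-conjugate pair λ = -1 ± (sqrt(28)/2) i ≈ -1 ± 2.6458i. For a conjugate pair the product of the roots equals the constant term, so |λ|^2 = 8 and |λ| = sqrt(8) ≈ 2.8284.
Thus the eigenvalues (to 4 decimals) are -1 ± 2.6458i (modulus 2.8284). The spectral radius is the largest modulus: r(A) = sqrt(8) ≈ 2.8284. (Cross-check: r(A) ≤ ||A||_2 ≈ 4.5765; equality holds whenever A is normal, though it can also hold for some non-normal A.)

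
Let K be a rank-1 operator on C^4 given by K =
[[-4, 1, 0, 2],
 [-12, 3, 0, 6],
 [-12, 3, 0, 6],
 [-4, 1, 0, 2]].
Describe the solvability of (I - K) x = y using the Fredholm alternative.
(I - K) is singular (det(I - K) = 0, i.e. 1 ∈ sigma(K)). (I - K) x = y is solvable iff y ⊥ ker((I - K)^*) = span{(-4, 1, 0, 2)}, i.e. iff -4y_1 + y_2 + 2y_4 = 0. When solvable, the solutions are x = y + c·(1, 3, 3, 1), c arbitrary (ker(I - K) = span{(1, 3, 3, 1)}, dimension 1).

K has rank 1, so it is an outer product K = u v^T: every row of K is a multiple of one row vector. Reading off the entries, u = (1, 3, 3, 1) and v = (-4, 1, 0, 2) (row i of K equals u_i·v^T). A rank-one matrix u v^T satisfies K u = u (v·u) and kills the (3)-dimensional subspace v^⊥, so its characteristic polynomial is lambda^3 (lambda - v·u) with v·u = tr K = 1. Hence the eigenvalues of I - K are 1 (multiplicity 3) and 1 - (1) = 0, so det(I - K) = 0. (Direct check: I - K =
[[5, -1, 0, -2],
 [12, -2, 0, -6],
 [12, -3, 1, -6],
 [4, -1, 0, -1]]
has determinant 0.) So 1 is an eigenvalue of K and (I - K) is not invertible. The finite-dimensional Fredholm alternative says: either (I - K) is invertible, or ker(I - K) ≠ {0} and then range(I - K) = ker((I - K)^*)^⊥, with dim ker(I - K) = dim ker((I - K)^*). We are in the second case, so we need both kernels. Kernel of I - K: (I - K) u = u - u (v·u) = u - u = 0, so ker(I - K) = span{u} = span{(1, 3, 3, 1)} (it is exactly 1-dimensional because rank(I - K) = 3). Kernel of the adjoint: K is real, so (I - K)^* = I - K^T = I - v u^T, and (I - v u^T) v = v - v (u·v) = 0; hence ker((I - K)^*) = span{v} = span{(-4, 1, 0, 2)}. Therefore (I - K) x = y is solvable iff <y, v> = 0, i.e. iff -4y_1 + y_2 + 2y_4 = 0. When this holds, K y = u (v·y) = 0, so (I - K) y = y and x = y is a particular solution; the full solution set is the line x = y + c·u = y + c·(1, 3, 3, 1), c ∈ C.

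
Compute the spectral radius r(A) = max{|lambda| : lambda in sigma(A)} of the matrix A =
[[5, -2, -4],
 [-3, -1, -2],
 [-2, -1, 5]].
r(A) ≈ 7.8898

The eigenvalues of A are the roots of its characteristic polynomial. With M = A (coefficients from the trace, the sum of principal 2x2 minors, and det A):
  p(λ) = det(λ I - M) = λ^3 - 9λ^2 - λ + 77.
No integer candidate from the rational root theorem (±divisors of 77) is a root, so the roots are irrational. The cubic discriminant is Δ = 77008 > 0, so there are three distinct real roots. p(-3) = -28 and p(-2) = 35 have opposite signs, so a root lies in (-3, -2); Newton's method refines it to λ ≈ -2.6178. p(3) = 20 and p(4) = -7 have opposite signs, so a root lies in (3, 4); Newton's method refines it to λ ≈ 3.7281. p(7) = -28 and p(8) = 5 have opposite signs, so a root lies in (7, 8); Newton's method refines it to λ ≈ 7.8898. Check (Vieta): the three roots sum to 9, matching tr M = 9.
Thus the eigenvalues (to 4 decimals) are -2.6178 (modulus 2.6178); 3.7281 (modulus 3.7281); 7.8898 (modulus 7.8898). The spectral radius is the largest modulus: r(A) ≈ 7.8898. (Cross-check: r(A) ≤ ||A||_2 ≈ 8.1594; equality holds whenever A is normal, though it can also hold for some non-normal A.)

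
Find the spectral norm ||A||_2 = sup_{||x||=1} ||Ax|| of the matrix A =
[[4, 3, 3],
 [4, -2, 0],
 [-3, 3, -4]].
||A||_2 ≈ 7.6945 (= sqrt(largest eigenvalue of A^T A))

||A||_2 = sigma_max(A) = sqrt(lambda_max(A^T A)). Form the symmetric matrix M = A^T A =
[[41, -5, 24],
 [-5, 22, -3],
 [24, -3, 25]].
Its characteristic polynomial (trace, sum of principal 2x2 minors, determinant of M give the coefficients) is
  p(λ) = det(λ I - M) = λ^3 - 88λ^2 + 1867λ - 9604.
No integer candidate from the rational root theorem (±divisors of 9604) is a root, so the roots are irrational. The cubic discriminant is Δ = 694405892 > 0, so there are three distinct real roots. p(7) = -504 and p(8) = 212 have opposite signs, so a root lies in (7, 8); Newton's method refines it to λ ≈ 7.6842. p(21) = 56 and p(22) = -474 have opposite signs, so a root lies in (21, 22); Newton's method refines it to λ ≈ 21.1101. p(59) = -400 and p(60) = 1616 have opposite signs, so a root lies in (59, 60); Newton's method refines it to λ ≈ 59.2057. Check (Vieta): the three roots sum to 88, matching tr M = 88.
So the eigenvalues of A^T A are ≈ 7.6842, 21.1101, 59.2057 (all ≥ 0, as they must be for A^T A). The largest is λ_max ≈ 59.2057, hence ||A||_2 = sqrt(λ_max) ≈ 7.6945.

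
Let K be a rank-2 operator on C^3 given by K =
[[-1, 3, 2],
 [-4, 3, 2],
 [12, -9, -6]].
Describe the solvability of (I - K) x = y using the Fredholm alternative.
(I - K) is invertible (det(I - K) = -4 ≠ 0), so for every y in C^3 the equation (I - K) x = y has a unique solution.

K has rank 2 and factors as K = U V^T = u1 v1^T + u2 v2^T with u1 = (-2, 1, -3), v1 = (-1, 0, 0), u2 = (1, 1, -3), v2 = (-3, 3, 2) (multiplying out reproduces the displayed K). The nonzero eigenvalues of U V^T coincide with those of the 2 x 2 matrix G = V^T U = [[v1·u1, v1·u2], [v2·u1, v2·u2]] = [[2, -1], [3, -6]], and by the Sylvester determinant identity det(I_3 - U V^T) = det(I_2 - V^T U) = det([[-1, 1], [-3, 7]]) = (-1)(7) - (1)(-3) = -4. (Direct check: I - K =
[[2, -3, -2],
 [4, -2, -2],
 [-12, 9, 7]]
has determinant -4.) The finite-dimensional Fredholm alternative says: either (I - K) is invertible, or ker(I - K) ≠ {0} and then range(I - K) = ker((I - K)^*)^⊥, with dim ker(I - K) = dim ker((I - K)^*). Since det(I - K) ≠ 0, 1 is not an eigenvalue of K and ker(I - K) = {0}, so we are in the first case: for every y there is a unique x = (I - K)^(-1) y. (Explicitly, by the Woodbury identity, (I - U V^T)^(-1) = I + U (I_2 - G)^(-1) V^T.)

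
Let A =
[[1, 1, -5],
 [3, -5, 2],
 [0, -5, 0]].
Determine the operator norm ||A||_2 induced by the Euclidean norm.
||A||_2 ≈ 7.8661 (= sqrt(largest eigenvalue of A^T A))

||A||_2 = sigma_max(A) = sqrt(lambda_max(A^T A)). Form the symmetric matrix M = A^T A =
[[10, -14, 1],
 [-14, 51, -15],
 [1, -15, 29]].
Its characteristic polynomial (trace, sum of principal 2x2 minors, determinant of M give the coefficients) is
  p(λ) = det(λ I - M) = λ^3 - 90λ^2 + 1857λ - 7225.
No integer candidate from the rational root theorem (±divisors of 7225) is a root, so the roots are irrational. The cubic discriminant is Δ = 1575097353 > 0, so there are three distinct real roots. p(5) = -65 and p(6) = 893 have opposite signs, so a root lies in (5, 6); Newton's method refines it to λ ≈ 5.0633. p(23) = 43 and p(24) = -673 have opposite signs, so a root lies in (23, 24); Newton's method refines it to λ ≈ 23.0617. p(61) = -1857 and p(62) = 277 have opposite signs, so a root lies in (61, 62); Newton's method refines it to λ ≈ 61.8751. Check (Vieta): the three roots sum to 90, matching tr M = 90.
So the eigenvalues of A^T A are ≈ 5.0633, 23.0617, 61.8751 (all ≥ 0, as they must be for A^T A). The largest is λ_max ≈ 61.8751, hence ||A||_2 = sqrt(λ_max) ≈ 7.8661.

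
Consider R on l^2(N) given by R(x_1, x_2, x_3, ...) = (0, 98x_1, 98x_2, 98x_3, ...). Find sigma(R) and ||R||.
sigma(R) = closed disk {z in C : |z| ≤ 98}; ||R|| = 98

Note R = 98·U where U is the unit right shift (U x)_k = x_{k-1} (with x_0 := 0); so ||R|| = 98||U|| and sigma(R) = 98·sigma(U). ||R x||^2 = sum_{k≥1} |98x_k|^2 = 9604||x||^2, so ||R|| = 98 and sigma(R) ⊂ {|z| ≤ 98}. For any |lambda| < 98, the equation (R - lambda I) x = 0 forces x_1 = 0, then 98x_k = lambda x_{k+1} ⇒ x = 0, so R has no eigenvalues. But (R - lambda I) is not surjective for |lambda| < 98: solving (R - lambda I) x = e_1 would require x_n proportional to (lambda/98)^(-n), which is not in l^2. So every |lambda| < 98 lies in the residual spectrum. The boundary |lambda| = 98 is in the approximate point spectrum (the spectrum is closed). Hence sigma(R) is the closed disk of radius 98.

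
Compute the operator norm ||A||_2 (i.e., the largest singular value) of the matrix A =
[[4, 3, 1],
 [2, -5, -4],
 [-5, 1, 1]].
||A||_2 ≈ 7.553 (= sqrt(largest eigenvalue of A^T A))

||A||_2 = sigma_max(A) = sqrt(lambda_max(A^T A)). Form the symmetric matrix M = A^T A =
[[45, -3, -9],
 [-3, 35, 24],
 [-9, 24, 18]].
Its characteristic polynomial (trace, sum of principal 2x2 minors, determinant of M give the coefficients) is
  p(λ) = det(λ I - M) = λ^3 - 98λ^2 + 2349λ - 729.
No integer candidate from the rational root theorem (±divisors of 729) is a root, so the roots are irrational. The cubic discriminant is Δ = 1409548473 > 0, so there are three distinct real roots. p(0) = -729 and p(1) = 1523 have opposite signs, so a root lies in (0, 1); Newton's method refines it to λ ≈ 0.3145. p(40) = 431 and p(41) = -237 have opposite signs, so a root lies in (40, 41); Newton's method refines it to λ ≈ 40.637. p(57) = -45 and p(58) = 953 have opposite signs, so a root lies in (57, 58); Newton's method refines it to λ ≈ 57.0485. Check (Vieta): the three roots sum to 98, matching tr M = 98.
So the eigenvalues of A^T A are ≈ 0.3145, 40.637, 57.0485 (all ≥ 0, as they must be for A^T A). The largest is λ_max ≈ 57.0485, hence ||A||_2 = sqrt(λ_max) ≈ 7.553.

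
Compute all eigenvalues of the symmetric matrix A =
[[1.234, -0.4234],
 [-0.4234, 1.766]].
sigma(A) ≈ {1, 2}

A is real symmetric, so its spectrum consists of real eigenvalues. Expanding the characteristic polynomial of the displayed matrix gives
  det(λ I - A) = p(λ) = λ^2 + (-3)λ + (2).
Solving p(λ) = 0 yields eigenvalues ≈ 1, 2. (A is shown rounded to 4 decimals, so these recover the underlying integer eigenvalues to within that precision.)
Verification: the trace of A = 3 equals the sum of eigenvalues 3, and det(A) ≈ 2.0000 matches the eigenvalue product 2.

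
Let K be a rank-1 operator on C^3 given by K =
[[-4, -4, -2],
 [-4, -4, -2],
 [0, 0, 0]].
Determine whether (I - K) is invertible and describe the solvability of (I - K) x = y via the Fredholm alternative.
(I - K) is invertible (det(I - K) = 9 ≠ 0), so for every y in C^3 the equation (I - K) x = y has a unique solution.

K has rank 1, so it is an outer product K = u v^T: every row of K is a multiple of one row vector. Reading off the entries, u = (-2, -2, 0) and v = (2, 2, 1) (row i of K equals u_i·v^T). A rank-one matrix u v^T satisfies K u = u (v·u) and kills the (2)-dimensional subspace v^⊥, so its characteristic polynomial is lambda^2 (lambda - v·u) with v·u = tr K = -8. Hence the eigenvalues of I - K are 1 (multiplicity 2) and 1 - (-8) = 9, so det(I - K) = 9. (Direct check: I - K =
[[5, 4, 2],
 [4, 5, 2],
 [0, 0, 1]]
has determinant 9.) The finite-dimensional Fredholm alternative says: either (I - K) is invertible, or ker(I - K) ≠ {0} and then range(I - K) = ker((I - K)^*)^⊥, with dim ker(I - K) = dim ker((I - K)^*). Since det(I - K) ≠ 0, 1 is not an eigenvalue of K and ker(I - K) = {0}, so we are in the first case: for every y there is a unique x = (I - K)^(-1) y. Explicitly, by the Sherman–Morrison formula, (I - u v^T)^(-1) = I + u v^T/(1 - v·u), i.e. (I - K)^(-1) = I + K/(9).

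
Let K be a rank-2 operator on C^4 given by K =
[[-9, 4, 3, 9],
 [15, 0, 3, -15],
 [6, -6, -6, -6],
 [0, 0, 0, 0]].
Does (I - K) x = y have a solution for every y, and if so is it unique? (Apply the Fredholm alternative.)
(I - K) is invertible (det(I - K) = 10 ≠ 0), so for every y in C^4 the equation (I - K) x = y has a unique solution.

K has rank 2 and factors as K = U V^T = u1 v1^T + u2 v2^T with u1 = (1, -3, 0, 0), v1 = (-3, -2, -3, 3), u2 = (-3, 3, 3, 0), v2 = (2, -2, -2, -2) (multiplying out reproduces the displayed K). The nonzero eigenvalues of U V^T coincide with those of the 2 x 2 matrix G = V^T U = [[v1·u1, v1·u2], [v2·u1, v2·u2]] = [[3, -6], [8, -18]], and by the Sylvester determinant identity det(I_4 - U V^T) = det(I_2 - V^T U) = det([[-2, 6], [-8, 19]]) = (-2)(19) - (6)(-8) = 10. (Direct check: I - K =
[[10, -4, -3, -9],
 [-15, 1, -3, 15],
 [-6, 6, 7, 6],
 [0, 0, 0, 1]]
has determinant 10.) The finite-dimensional Fredholm alternative says: either (I - K) is invertible, or ker(I - K) ≠ {0} and then range(I - K) = ker((I - K)^*)^⊥, with dim ker(I - K) = dim ker((I - K)^*). Since det(I - K) ≠ 0, 1 is not an eigenvalue of K and ker(I - K) = {0}, so we are in the first case: for every y there is a unique x = (I - K)^(-1) y. (Explicitly, by the Woodbury identity, (I - U V^T)^(-1) = I + U (I_2 - G)^(-1) V^T.)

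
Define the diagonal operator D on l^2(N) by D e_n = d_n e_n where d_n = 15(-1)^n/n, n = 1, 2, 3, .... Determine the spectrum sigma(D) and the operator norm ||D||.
sigma(D) = {15(-1)^n/n : n ≥ 1} ∪ {0}; ||D|| = 15

A bounded diagonal operator on l^2 with diagonal entries d_n has spectrum equal to the closure of {d_n : n ≥ 1}: every d_n is an eigenvalue (with eigenvector e_n), so {d_n} ⊂ sigma(D); the spectrum is closed, so its closure is too; and for lambda not in the closure, (D - lambda I) has bounded inverse (the diagonal entries 1/(d_n - lambda) are bounded). For our sequence d_n = 15(-1)^n/n, n = 1, 2, 3, ...:
  - {d_n} = {15(-1)^n/n : n ≥ 1}; the only limit point is 0
  - closure = {15(-1)^n/n : n ≥ 1} ∪ {0}
For the norm: a diagonal operator has ||D|| = sup_n |d_n|. Here |d_n| = 15/n is decreasing, so sup_n |d_n| = |d_1| = 15. So ||D|| = 15.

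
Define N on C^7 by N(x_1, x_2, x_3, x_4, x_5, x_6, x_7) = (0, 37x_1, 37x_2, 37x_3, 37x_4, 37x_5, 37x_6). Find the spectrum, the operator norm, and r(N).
sigma(N) = {0}; ||N|| = 37; r(N) = 0. (N is nilpotent with N^7 = 0.)

On C^7, N is a strictly lower-triangular matrix with 37 on the subdiagonal and zeros elsewhere, so its characteristic polynomial is lambda^7 and every eigenvalue is 0: sigma(N) = {0}. For the operator norm, N e_i = 37e_{i+1} for i = 1, ..., 6 and N e_7 = 0, so the singular values of N are 37 (with multiplicity 6) and 0; hence ||N|| = 37. The spectral radius r(N) = max|lambda| = 0. Note ||N|| > r(N) — characteristic of non-normal nilpotent operators. Indeed N^7 = 0.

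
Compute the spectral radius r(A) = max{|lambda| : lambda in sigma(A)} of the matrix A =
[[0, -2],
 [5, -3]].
r(A) = sqrt(10) ≈ 3.1623

The eigenvalues of A are the roots of its characteristic polynomial. With M = A (coefficients from the trace and determinant):
  p(λ) = det(λ I - M) = λ^2 + 3λ + 10.
For λ^2 + 3λ + 10 the discriminant is -31. It is negative, so the roots are the complex-conjugate pair λ = -3/2 ± (sqrt(31)/2) i ≈ -1.5 ± 2.7839i. For a conjugate pair the product of the roots equals the constant term, so |λ|^2 = 10 and |λ| = sqrt(10) ≈ 3.1623.
Thus the eigenvalues (to 4 decimals) are -1.5 ± 2.7839i (modulus 3.1623). The spectral radius is the largest modulus: r(A) = sqrt(10) ≈ 3.1623. (Cross-check: r(A) ≤ ||A||_2 ≈ 5.9292; equality holds whenever A is normal, though it can also hold for some non-normal A.)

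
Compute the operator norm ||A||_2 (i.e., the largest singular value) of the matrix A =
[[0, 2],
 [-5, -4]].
||A||_2 = sqrt((45 + sqrt(1625))/2) ≈ 6.5311 (= sqrt(largest eigenvalue of A^T A))

||A||_2 = sigma_max(A) = sqrt(lambda_max(A^T A)). Form the symmetric matrix M = A^T A =
[[25, 20],
 [20, 20]].
Its characteristic polynomial (trace, determinant of M give the coefficients) is
  p(λ) = det(λ I - M) = λ^2 - 45λ + 100.
For λ^2 - 45λ + 100 the discriminant is 1625. It is nonnegative but not a perfect square, so the roots are real and irrational: λ = (45 ± sqrt(1625))/2 ≈ 42.6556, 2.3444.
So the eigenvalues of A^T A are ≈ 2.3444, 42.6556 (all ≥ 0, as they must be for A^T A). The largest is λ_max = (45 + sqrt(1625))/2 ≈ 42.6556, hence ||A||_2 = sqrt(λ_max) = sqrt((45 + sqrt(1625))/2) ≈ 6.5311.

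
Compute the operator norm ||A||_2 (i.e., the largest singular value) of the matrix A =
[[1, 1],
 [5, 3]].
||A||_2 = sqrt((36 + sqrt(1280))/2) ≈ 5.9907 (= sqrt(largest eigenvalue of A^T A))

||A||_2 = sigma_max(A) = sqrt(lambda_max(A^T A)). Form the symmetric matrix M = A^T A =
[[26, 16],
 [16, 10]].
Its characteristic polynomial (trace, determinant of M give the coefficients) is
  p(λ) = det(λ I - M) = λ^2 - 36λ + 4.
For λ^2 - 36λ + 4 the discriminant is 1280. It is nonnegative but not a perfect square, so the roots are real and irrational: λ = (36 ± sqrt(1280))/2 ≈ 35.8885, 0.1115.
So the eigenvalues of A^T A are ≈ 0.1115, 35.8885 (all ≥ 0, as they must be for A^T A). The largest is λ_max = (36 + sqrt(1280))/2 ≈ 35.8885, hence ||A||_2 = sqrt(λ_max) = sqrt((36 + sqrt(1280))/2) ≈ 5.9907.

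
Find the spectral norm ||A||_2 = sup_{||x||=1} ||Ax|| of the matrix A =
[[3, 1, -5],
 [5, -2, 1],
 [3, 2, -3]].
||A||_2 ≈ 7.7181 (= sqrt(largest eigenvalue of A^T A))

||A||_2 = sigma_max(A) = sqrt(lambda_max(A^T A)). Form the symmetric matrix M = A^T A =
[[43, -1, -19],
 [-1, 9, -13],
 [-19, -13, 35]].
Its characteristic polynomial (trace, sum of principal 2x2 minors, determinant of M give the coefficients) is
  p(λ) = det(λ I - M) = λ^3 - 87λ^2 + 1676λ - 2500.
No integer candidate from the rational root theorem (±divisors of 2500) is a root, so the roots are irrational. The cubic discriminant is Δ = 2237524240 > 0, so there are three distinct real roots. p(1) = -910 and p(2) = 512 have opposite signs, so a root lies in (1, 2); Newton's method refines it to λ ≈ 1.6264. p(25) = 650 and p(26) = -160 have opposite signs, so a root lies in (25, 26); Newton's method refines it to λ ≈ 25.8044. p(59) = -1084 and p(60) = 860 have opposite signs, so a root lies in (59, 60); Newton's method refines it to λ ≈ 59.5692. Check (Vieta): the three roots sum to 87, matching tr M = 87.
So the eigenvalues of A^T A are ≈ 1.6264, 25.8044, 59.5692 (all ≥ 0, as they must be for A^T A). The largest is λ_max ≈ 59.5692, hence ||A||_2 = sqrt(λ_max) ≈ 7.7181.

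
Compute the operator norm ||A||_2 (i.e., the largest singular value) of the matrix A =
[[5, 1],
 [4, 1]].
||A||_2 = sqrt((43 + sqrt(1845))/2) ≈ 6.5557 (= sqrt(largest eigenvalue of A^T A))

||A||_2 = sigma_max(A) = sqrt(lambda_max(A^T A)). Form the symmetric matrix M = A^T A =
[[41, 9],
 [9, 2]].
Its characteristic polynomial (trace, determinant of M give the coefficients) is
  p(λ) = det(λ I - M) = λ^2 - 43λ + 1.
For λ^2 - 43λ + 1 the discriminant is 1845. It is nonnegative but not a perfect square, so the roots are real and irrational: λ = (43 ± sqrt(1845))/2 ≈ 42.9767, 0.0233.
So the eigenvalues of A^T A are ≈ 0.0233, 42.9767 (all ≥ 0, as they must be for A^T A). The largest is λ_max = (43 + sqrt(1845))/2 ≈ 42.9767, hence ||A||_2 = sqrt(λ_max) = sqrt((43 + sqrt(1845))/2) ≈ 6.5557.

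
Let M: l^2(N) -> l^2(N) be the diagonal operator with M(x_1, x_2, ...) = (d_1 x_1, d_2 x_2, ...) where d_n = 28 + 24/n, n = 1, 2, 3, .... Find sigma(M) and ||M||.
sigma(M) = {28 + 24/n : n ≥ 1} ∪ {28}; ||M|| = 52

A bounded diagonal operator on l^2 with diagonal entries d_n has spectrum equal to the closure of {d_n : n ≥ 1}: every d_n is an eigenvalue (with eigenvector e_n), so {d_n} ⊂ sigma(M); the spectrum is closed, so its closure is too; and for lambda not in the closure, (M - lambda I) has bounded inverse (the diagonal entries 1/(d_n - lambda) are bounded). For our sequence d_n = 28 + 24/n, n = 1, 2, 3, ...:
  - {d_n} = {28 + 24/n : n ≥ 1}; the only limit point is 28
  - closure = {28 + 24/n : n ≥ 1} ∪ {28}
For the norm: a diagonal operator has ||M|| = sup_n |d_n|. Here d_n = 28 + 24/n is positive and decreasing, so sup_n |d_n| = d_1 = 28 + 24 = 52. So ||M|| = 52.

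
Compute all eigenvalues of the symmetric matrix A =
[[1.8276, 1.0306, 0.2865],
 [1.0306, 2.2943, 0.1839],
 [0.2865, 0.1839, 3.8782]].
sigma(A) ≈ {1, 3, 4}

A is real symmetric, so its spectrum consists of real eigenvalues. Expanding the characteristic polynomial of the displayed matrix gives
  det(λ I - A) = p(λ) = λ^3 + (-8)λ^2 + (19)λ + (-12).
Solving p(λ) = 0 yields eigenvalues ≈ 1, 3, 4. (A is shown rounded to 4 decimals, so these recover the underlying integer eigenvalues to within that precision.)
Verification: the trace of A = 8 equals the sum of eigenvalues 8, and det(A) ≈ 12.0008 matches the eigenvalue product 12.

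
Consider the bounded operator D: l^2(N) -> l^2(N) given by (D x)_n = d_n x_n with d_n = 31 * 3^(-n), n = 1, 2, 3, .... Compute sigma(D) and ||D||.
sigma(D) = {31 * 3^(-n) : n ≥ 1} ∪ {0}; ||D|| = 31/3

A bounded diagonal operator on l^2 with diagonal entries d_n has spectrum equal to the closure of {d_n : n ≥ 1}: every d_n is an eigenvalue (with eigenvector e_n), so {d_n} ⊂ sigma(D); the spectrum is closed, so its closure is too; and for lambda not in the closure, (D - lambda I) has bounded inverse (the diagonal entries 1/(d_n - lambda) are bounded). For our sequence d_n = 31 * 3^(-n), n = 1, 2, 3, ...:
  - {d_n} = {31 * 3^(-n) : n ≥ 1}; the only limit point is 0
  - closure = {31 * 3^(-n) : n ≥ 1} ∪ {0}
For the norm: a diagonal operator has ||D|| = sup_n |d_n|. Here d_n = 31 * 3^(-n) is positive and decreasing, so sup_n |d_n| = d_1 = 31/3. So ||D|| = 31/3.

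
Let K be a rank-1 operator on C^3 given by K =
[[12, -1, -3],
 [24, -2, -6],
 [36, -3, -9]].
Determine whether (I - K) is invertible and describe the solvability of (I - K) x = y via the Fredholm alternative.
(I - K) is singular (det(I - K) = 0, i.e. 1 ∈ sigma(K)). (I - K) x = y is solvable iff y ⊥ ker((I - K)^*) = span{(12, -1, -3)}, i.e. iff 12y_1 - y_2 - 3y_3 = 0. When solvable, the solutions are x = y + c·(1, 2, 3), c arbitrary (ker(I - K) = span{(1, 2, 3)}, dimension 1).

K has rank 1, so it is an outer product K = u v^T: every row of K is a multiple of one row vector. Reading off the entries, u = (1, 2, 3) and v = (12, -1, -3) (row i of K equals u_i·v^T). A rank-one matrix u v^T satisfies K u = u (v·u) and kills the (2)-dimensional subspace v^⊥, so its characteristic polynomial is lambda^2 (lambda - v·u) with v·u = tr K = 1. Hence the eigenvalues of I - K are 1 (multiplicity 2) and 1 - (1) = 0, so det(I - K) = 0. (Direct check: I - K =
[[-11, 1, 3],
 [-24, 3, 6],
 [-36, 3, 10]]
has determinant 0.) So 1 is an eigenvalue of K and (I - K) is not invertible. The finite-dimensional Fredholm alternative says: either (I - K) is invertible, or ker(I - K) ≠ {0} and then range(I - K) = ker((I - K)^*)^⊥, with dim ker(I - K) = dim ker((I - K)^*). We are in the second case, so we need both kernels. Kernel of I - K: (I - K) u = u - u (v·u) = u - u = 0, so ker(I - K) = span{u} = span{(1, 2, 3)} (it is exactly 1-dimensional because rank(I - K) = 2). Kernel of the adjoint: K is real, so (I - K)^* = I - K^T = I - v u^T, and (I - v u^T) v = v - v (u·v) = 0; hence ker((I - K)^*) = span{v} = span{(12, -1, -3)}. Therefore (I - K) x = y is solvable iff <y, v> = 0, i.e. iff 12y_1 - y_2 - 3y_3 = 0. When this holds, K y = u (v·y) = 0, so (I - K) y = y and x = y is a particular solution; the full solution set is the line x = y + c·u = y + c·(1, 2, 3), c ∈ C.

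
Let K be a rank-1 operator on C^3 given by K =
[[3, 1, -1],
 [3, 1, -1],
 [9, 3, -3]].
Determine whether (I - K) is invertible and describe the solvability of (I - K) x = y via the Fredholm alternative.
(I - K) is singular (det(I - K) = 0, i.e. 1 ∈ sigma(K)). (I - K) x = y is solvable iff y ⊥ ker((I - K)^*) = span{(3, 1, -1)}, i.e. iff 3y_1 + y_2 - y_3 = 0. When solvable, the solutions are x = y + c·(1, 1, 3), c arbitrary (ker(I - K) = span{(1, 1, 3)}, dimension 1).

K has rank 1, so it is an outer product K = u v^T: every row of K is a multiple of one row vector. Reading off the entries, u = (1, 1, 3) and v = (3, 1, -1) (row i of K equals u_i·v^T). A rank-one matrix u v^T satisfies K u = u (v·u) and kills the (2)-dimensional subspace v^⊥, so its characteristic polynomial is lambda^2 (lambda - v·u) with v·u = tr K = 1. Hence the eigenvalues of I - K are 1 (multiplicity 2) and 1 - (1) = 0, so det(I - K) = 0. (Direct check: I - K =
[[-2, -1, 1],
 [-3, 0, 1],
 [-9, -3, 4]]
has determinant 0.) So 1 is an eigenvalue of K and (I - K) is not invertible. The finite-dimensional Fredholm alternative says: either (I - K) is invertible, or ker(I - K) ≠ {0} and then range(I - K) = ker((I - K)^*)^⊥, with dim ker(I - K) = dim ker((I - K)^*). We are in the second case, so we need both kernels. Kernel of I - K: (I - K) u = u - u (v·u) = u - u = 0, so ker(I - K) = span{u} = span{(1, 1, 3)} (it is exactly 1-dimensional because rank(I - K) = 2). Kernel of the adjoint: K is real, so (I - K)^* = I - K^T = I - v u^T, and (I - v u^T) v = v - v (u·v) = 0; hence ker((I - K)^*) = span{v} = span{(3, 1, -1)}. Therefore (I - K) x = y is solvable iff <y, v> = 0, i.e. iff 3y_1 + y_2 - y_3 = 0. When this holds, K y = u (v·y) = 0, so (I - K) y = y and x = y is a particular solution; the full solution set is the line x = y + c·u = y + c·(1, 1, 3), c ∈ C.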